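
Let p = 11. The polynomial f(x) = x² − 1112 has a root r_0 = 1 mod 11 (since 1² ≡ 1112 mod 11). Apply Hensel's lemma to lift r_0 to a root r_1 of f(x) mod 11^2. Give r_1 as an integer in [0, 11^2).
r_1 = 12 (mod 121)

Hensel's recurrence: r_{i+1} = r_i − f(r_i)·(f′(r_i))^{-1} mod 11^{i+2}, with f′(x) = 2x. Iterate:
  r_0 = 1 (mod 11)
  r_1 = 12 (mod 121)
Final: r_1 = 12, and one checks f(r_1) ≡ 0 mod 11^2.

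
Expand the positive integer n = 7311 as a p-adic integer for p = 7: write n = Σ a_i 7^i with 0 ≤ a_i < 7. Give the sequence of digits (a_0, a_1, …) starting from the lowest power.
(a_0, a_1, …) = (3, 1, 2, 0, 3)

Repeated division by 7 gives the digits low-to-high: 7311 = 3 + 1·7^1 + 2·7^2 + 3·7^4. Digit sequence: (3, 1, 2, 0, 3).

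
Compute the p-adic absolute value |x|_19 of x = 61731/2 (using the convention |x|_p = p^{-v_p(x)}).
|61731/2|_19 = 1/6859

Step 1 — compute v_19(x) by factoring powers of 19 out of the numerator and denominator: v_19(61731/2) = 3. Step 2 — apply |x|_p = p^{-v_p(x)} = 19^{-3} = 1/6859.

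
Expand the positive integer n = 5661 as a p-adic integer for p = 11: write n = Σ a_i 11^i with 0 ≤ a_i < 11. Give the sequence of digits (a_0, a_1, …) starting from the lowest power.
(a_0, a_1, …) = (7, 8, 2, 4)

Repeated division by 11 gives the digits low-to-high: 5661 = 7 + 8·11^1 + 2·11^2 + 4·11^3. Digit sequence: (7, 8, 2, 4).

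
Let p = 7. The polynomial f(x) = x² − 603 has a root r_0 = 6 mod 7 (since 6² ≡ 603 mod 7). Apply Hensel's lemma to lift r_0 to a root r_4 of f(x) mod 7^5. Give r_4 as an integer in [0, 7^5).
r_4 = 1609 (mod 16807)

Hensel's recurrence: r_{i+1} = r_i − f(r_i)·(f′(r_i))^{-1} mod 7^{i+2}, with f′(x) = 2x. Iterate:
  r_0 = 6 (mod 7)
  r_1 = 41 (mod 49)
  r_2 = 237 (mod 343)
  r_3 = 1609 (mod 2401)
  r_4 = 1609 (mod 16807)
Final: r_4 = 1609, and one checks f(r_4) ≡ 0 mod 7^5.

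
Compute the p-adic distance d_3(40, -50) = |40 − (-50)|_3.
d_3(40, -50) = 1/9

Step 1 — x − y = 40 − (-50) = 90. Step 2 — v_3(90) = 2 (factor: 90 = (3^2 · 10); the sign does not affect v_p). Step 3 — |x − y|_3 = 3^{-2} = 1/9.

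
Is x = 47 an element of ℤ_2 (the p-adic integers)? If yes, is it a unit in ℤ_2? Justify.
x ∈ ℤ_2^× (unit); v_2(x) = 0

ℤ_2 = {x ∈ ℚ_2 : v_2(x) ≥ 0} and ℤ_2^× = {x ∈ ℤ_2 : v_2(x) = 0}. Here v_2(47) = v_2(num) − v_2(den) = 0; compare against these criteria.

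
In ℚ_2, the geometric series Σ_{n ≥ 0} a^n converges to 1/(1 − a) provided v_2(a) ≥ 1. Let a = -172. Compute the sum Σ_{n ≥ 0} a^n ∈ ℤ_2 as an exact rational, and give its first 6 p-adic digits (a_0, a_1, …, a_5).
Σ a^n = 1/(1 − a) = 1/173;  first 6 digits = (1, 0, 1, 0, 0, 1)

v_2(a) = 2 ≥ 1, so the series converges in ℤ_2 to 1/(1 − a) = 1/(1 − (-172)) = 1/173. Expand this rational in ℤ_2: compute digits iteratively via d_i = x_i mod 2, x_{i+1} = (x_i − d_i)/2. The first 6 digits are (1, 0, 1, 0, 0, 1).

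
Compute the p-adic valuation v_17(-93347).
v_17(-93347) = 3

v_17(n) is the largest exponent k such that 17^k divides n. Factor out: -93347 = -17^3 · 19. (Sign doesn't affect v_p.) So v_17(-93347) = 3.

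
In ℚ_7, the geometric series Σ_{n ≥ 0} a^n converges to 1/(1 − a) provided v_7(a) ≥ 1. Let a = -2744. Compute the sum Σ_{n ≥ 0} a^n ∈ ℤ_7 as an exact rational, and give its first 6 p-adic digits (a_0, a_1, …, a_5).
Σ a^n = 1/(1 − a) = 1/2745;  first 6 digits = (1, 0, 0, 6, 5, 6)

v_7(a) = 3 ≥ 1, so the series converges in ℤ_7 to 1/(1 − a) = 1/(1 − (-2744)) = 1/2745. Expand this rational in ℤ_7: compute digits iteratively via d_i = x_i mod 7, x_{i+1} = (x_i − d_i)/7. The first 6 digits are (1, 0, 0, 6, 5, 6).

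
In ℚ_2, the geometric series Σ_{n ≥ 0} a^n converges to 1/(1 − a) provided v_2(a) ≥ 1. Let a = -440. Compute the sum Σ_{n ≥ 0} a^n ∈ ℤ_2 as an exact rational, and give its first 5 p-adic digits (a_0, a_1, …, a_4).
Σ a^n = 1/(1 − a) = 1/441;  first 5 digits = (1, 0, 0, 1, 0)

v_2(a) = 3 ≥ 1, so the series converges in ℤ_2 to 1/(1 − a) = 1/(1 − (-440)) = 1/441. Expand this rational in ℤ_2: compute digits iteratively via d_i = x_i mod 2, x_{i+1} = (x_i − d_i)/2. The first 5 digits are (1, 0, 0, 1, 0).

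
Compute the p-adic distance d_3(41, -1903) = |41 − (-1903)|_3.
d_3(41, -1903) = 1/243

Step 1 — x − y = 41 − (-1903) = 1944. Step 2 — v_3(1944) = 5 (factor: 1944 = (3^5 · 8); the sign does not affect v_p). Step 3 — |x − y|_3 = 3^{-5} = 1/243.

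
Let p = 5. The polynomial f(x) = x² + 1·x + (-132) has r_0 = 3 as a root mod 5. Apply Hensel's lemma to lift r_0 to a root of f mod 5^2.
r_1 = 13 (mod 25)

Hensel: r_{i+1} = r_i − f(r_i)·(f′(r_i))^{-1} mod 5^{i+2}, f′(x) = 2x + 1. Iterate:
  r_0 = 3 (mod 5)
  r_1 = 13 (mod 25)
Final: r = 13 satisfies f(r) ≡ 0 mod 5^2.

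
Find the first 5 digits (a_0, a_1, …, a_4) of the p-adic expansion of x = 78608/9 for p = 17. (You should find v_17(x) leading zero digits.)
(a_0, …, a_4) = (0, 0, 0, 15, 3)

v_17(78608/9) = 3, so a_0 = ... = a_2 = 0. Factor out: x = 17^3 · u with u = 16/9 a unit in ℤ_17. Expand u iteratively via a_{v+i} = u_i mod 17, u_{i+1} = (u_i − a_{v+i})/17:
  u_0 = 16/9;  a_3 = 15;  u_1 = (u_0 − 15)/17 = -7/9
  u_1 = -7/9;  a_4 = 3;  u_2 = (u_1 − 3)/17 = -2/9
Digits: (0, 0, 0, 15, 3).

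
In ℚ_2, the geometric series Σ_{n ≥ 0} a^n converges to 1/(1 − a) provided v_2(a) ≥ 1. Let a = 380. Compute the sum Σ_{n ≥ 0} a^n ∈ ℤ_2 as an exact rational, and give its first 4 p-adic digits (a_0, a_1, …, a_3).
Σ a^n = 1/(1 − a) = -1/379;  first 4 digits = (1, 0, 1, 1)

v_2(a) = 2 ≥ 1, so the series converges in ℤ_2 to 1/(1 − a) = 1/(1 − 380) = -1/379. Expand this rational in ℤ_2: compute digits iteratively via d_i = x_i mod 2, x_{i+1} = (x_i − d_i)/2. The first 4 digits are (1, 0, 1, 1).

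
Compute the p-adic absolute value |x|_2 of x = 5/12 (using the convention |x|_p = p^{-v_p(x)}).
|5/12|_2 = 4

Step 1 — compute v_2(x) by factoring powers of 2 out of the numerator and denominator: v_2(5/12) = -2. Step 2 — apply |x|_p = p^{-v_p(x)} = 2^{2} = 4.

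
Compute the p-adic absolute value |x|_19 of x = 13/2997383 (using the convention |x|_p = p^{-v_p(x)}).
|13/2997383|_19 = 130321

Step 1 — compute v_19(x) by factoring powers of 19 out of the numerator and denominator: v_19(13/2997383) = -4. Step 2 — apply |x|_p = p^{-v_p(x)} = 19^{4} = 130321.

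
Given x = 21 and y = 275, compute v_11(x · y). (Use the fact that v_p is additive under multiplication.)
v_11(5775) = 1

v_p(x) = 0 (factor: 21 = 11^0 · 21); v_p(y) = 1 (factor: 275 = 11^1 · 25). Additivity: v_p(xy) = v_p(x) + v_p(y) = 0 + 1 = 1. (Direct check: xy = 5775 = 11^1 · (525).)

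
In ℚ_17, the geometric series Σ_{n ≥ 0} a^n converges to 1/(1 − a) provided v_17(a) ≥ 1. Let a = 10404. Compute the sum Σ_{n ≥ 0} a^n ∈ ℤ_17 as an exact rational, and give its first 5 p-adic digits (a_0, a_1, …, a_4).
Σ a^n = 1/(1 − a) = -1/10403;  first 5 digits = (1, 0, 2, 2, 4)

v_17(a) = 2 ≥ 1, so the series converges in ℤ_17 to 1/(1 − a) = 1/(1 − 10404) = -1/10403. Expand this rational in ℤ_17: compute digits iteratively via d_i = x_i mod 17, x_{i+1} = (x_i − d_i)/17. The first 5 digits are (1, 0, 2, 2, 4).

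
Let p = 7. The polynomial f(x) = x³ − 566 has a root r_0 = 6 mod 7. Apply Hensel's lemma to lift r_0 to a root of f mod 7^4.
r_3 = 923 (mod 2401)

Hensel: r_{i+1} = r_i − f(r_i)/f′(r_i) mod 7^{i+2}, where f′(x) = 3x². Iterate:
  r_0 = 6 (mod 7)
  r_1 = 41 (mod 49)
  r_2 = 237 (mod 343)
  r_3 = 923 (mod 2401)
Final: r = 923 with f(r) ≡ 0 mod 7^4.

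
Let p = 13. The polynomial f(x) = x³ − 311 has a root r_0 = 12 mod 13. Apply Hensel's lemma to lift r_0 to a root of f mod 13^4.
r_3 = 19707 (mod 28561)

Hensel: r_{i+1} = r_i − f(r_i)/f′(r_i) mod 13^{i+2}, where f′(x) = 3x². Iterate:
  r_0 = 12 (mod 13)
  r_1 = 103 (mod 169)
  r_2 = 2131 (mod 2197)
  r_3 = 19707 (mod 28561)
Final: r = 19707 with f(r) ≡ 0 mod 13^4.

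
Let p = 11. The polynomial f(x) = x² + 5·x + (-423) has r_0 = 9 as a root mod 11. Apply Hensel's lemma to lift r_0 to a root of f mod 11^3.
r_2 = 64 (mod 1331)

Hensel: r_{i+1} = r_i − f(r_i)·(f′(r_i))^{-1} mod 11^{i+2}, f′(x) = 2x + 5. Iterate:
  r_0 = 9 (mod 11)
  r_1 = 64 (mod 121)
  r_2 = 64 (mod 1331)
Final: r = 64 satisfies f(r) ≡ 0 mod 11^3.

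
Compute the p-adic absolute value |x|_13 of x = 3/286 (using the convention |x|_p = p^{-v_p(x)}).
|3/286|_13 = 13

Step 1 — compute v_13(x) by factoring powers of 13 out of the numerator and denominator: v_13(3/286) = -1. Step 2 — apply |x|_p = p^{-v_p(x)} = 13^{1} = 13.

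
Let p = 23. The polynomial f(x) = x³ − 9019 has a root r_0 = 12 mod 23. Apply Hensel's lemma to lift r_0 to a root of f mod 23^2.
r_1 = 35 (mod 529)

Hensel: r_{i+1} = r_i − f(r_i)/f′(r_i) mod 23^{i+2}, where f′(x) = 3x². Iterate:
  r_0 = 12 (mod 23)
  r_1 = 35 (mod 529)
Final: r = 35 with f(r) ≡ 0 mod 23^2.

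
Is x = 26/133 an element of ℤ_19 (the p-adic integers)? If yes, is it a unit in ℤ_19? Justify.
x ∉ ℤ_19 (v_19(x) = -1 < 0)

ℤ_19 = {x ∈ ℚ_19 : v_19(x) ≥ 0} and ℤ_19^× = {x ∈ ℤ_19 : v_19(x) = 0}. Here v_19(26/133) = v_19(num) − v_19(den) = -1; compare against these criteria.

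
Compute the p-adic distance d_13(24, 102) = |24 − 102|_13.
d_13(24, 102) = 1/13

Step 1 — x − y = 24 − 102 = -78. Step 2 — v_13(-78) = 1 (factor: -78 = −(13^1 · 6); the sign does not affect v_p). Step 3 — |x − y|_13 = 13^{-1} = 1/13.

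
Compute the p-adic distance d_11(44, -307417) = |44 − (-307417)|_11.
d_11(44, -307417) = 1/14641

Step 1 — x − y = 44 − (-307417) = 307461. Step 2 — v_11(307461) = 4 (factor: 307461 = (11^4 · 21); the sign does not affect v_p). Step 3 — |x − y|_11 = 11^{-4} = 1/14641.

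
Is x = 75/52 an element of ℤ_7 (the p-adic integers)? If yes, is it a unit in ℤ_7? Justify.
x ∈ ℤ_7^× (unit); v_7(x) = 0

ℤ_7 = {x ∈ ℚ_7 : v_7(x) ≥ 0} and ℤ_7^× = {x ∈ ℤ_7 : v_7(x) = 0}. Here v_7(75/52) = v_7(num) − v_7(den) = 0; compare against these criteria.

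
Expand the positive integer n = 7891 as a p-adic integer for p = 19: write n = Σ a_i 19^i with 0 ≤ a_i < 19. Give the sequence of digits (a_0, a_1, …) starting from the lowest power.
(a_0, a_1, …) = (6, 16, 2, 1)

Repeated division by 19 gives the digits low-to-high: 7891 = 6 + 16·19^1 + 2·19^2 + 1·19^3. Digit sequence: (6, 16, 2, 1).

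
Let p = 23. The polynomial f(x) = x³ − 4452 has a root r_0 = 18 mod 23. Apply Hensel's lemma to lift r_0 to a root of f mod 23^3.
r_2 = 10897 (mod 12167)

Hensel: r_{i+1} = r_i − f(r_i)/f′(r_i) mod 23^{i+2}, where f′(x) = 3x². Iterate:
  r_0 = 18 (mod 23)
  r_1 = 317 (mod 529)
  r_2 = 10897 (mod 12167)
Final: r = 10897 with f(r) ≡ 0 mod 23^3.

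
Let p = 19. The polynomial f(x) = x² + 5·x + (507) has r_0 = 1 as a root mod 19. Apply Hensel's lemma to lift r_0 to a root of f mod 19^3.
r_2 = 2300 (mod 6859)

Hensel: r_{i+1} = r_i − f(r_i)·(f′(r_i))^{-1} mod 19^{i+2}, f′(x) = 2x + 5. Iterate:
  r_0 = 1 (mod 19)
  r_1 = 134 (mod 361)
  r_2 = 2300 (mod 6859)
Final: r = 2300 satisfies f(r) ≡ 0 mod 19^3.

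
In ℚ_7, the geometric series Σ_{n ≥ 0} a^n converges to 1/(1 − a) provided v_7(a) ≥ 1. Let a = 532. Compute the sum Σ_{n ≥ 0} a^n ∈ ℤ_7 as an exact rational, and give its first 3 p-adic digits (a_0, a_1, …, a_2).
Σ a^n = 1/(1 − a) = -1/531;  first 3 digits = (1, 6, 4)

v_7(a) = 1 ≥ 1, so the series converges in ℤ_7 to 1/(1 − a) = 1/(1 − 532) = -1/531. Expand this rational in ℤ_7: compute digits iteratively via d_i = x_i mod 7, x_{i+1} = (x_i − d_i)/7. The first 3 digits are (1, 6, 4).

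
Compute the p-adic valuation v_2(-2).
v_2(-2) = 1

v_2(n) is the largest exponent k such that 2^k divides n. Factor out: -2 = -2^1 · 1. (Sign doesn't affect v_p.) So v_2(-2) = 1.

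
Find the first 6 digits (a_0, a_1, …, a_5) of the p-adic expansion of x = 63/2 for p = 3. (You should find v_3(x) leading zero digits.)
(a_0, …, a_5) = (0, 0, 2, 2, 1, 1)

v_3(63/2) = 2, so a_0 = ... = a_1 = 0. Factor out: x = 3^2 · u with u = 7/2 a unit in ℤ_3. Expand u iteratively via a_{v+i} = u_i mod 3, u_{i+1} = (u_i − a_{v+i})/3:
  u_0 = 7/2;  a_2 = 2;  u_1 = (u_0 − 2)/3 = 1/2
  u_1 = 1/2;  a_3 = 2;  u_2 = (u_1 − 2)/3 = -1/2
  u_2 = -1/2;  a_4 = 1;  u_3 = (u_2 − 1)/3 = -1/2
  u_3 = -1/2;  a_5 = 1;  u_4 = (u_3 − 1)/3 = -1/2
Digits: (0, 0, 2, 2, 1, 1).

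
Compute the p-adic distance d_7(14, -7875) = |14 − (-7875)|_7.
d_7(14, -7875) = 1/343

Step 1 — x − y = 14 − (-7875) = 7889. Step 2 — v_7(7889) = 3 (factor: 7889 = (7^3 · 23); the sign does not affect v_p). Step 3 — |x − y|_7 = 7^{-3} = 1/343.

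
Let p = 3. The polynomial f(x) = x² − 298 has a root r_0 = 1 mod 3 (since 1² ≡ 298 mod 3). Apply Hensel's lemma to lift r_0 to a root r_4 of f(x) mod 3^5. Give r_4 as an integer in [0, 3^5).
r_4 = 28 (mod 243)

Hensel's recurrence: r_{i+1} = r_i − f(r_i)·(f′(r_i))^{-1} mod 3^{i+2}, with f′(x) = 2x. Iterate:
  r_0 = 1 (mod 3)
  r_1 = 1 (mod 9)
  r_2 = 1 (mod 27)
  r_3 = 28 (mod 81)
  r_4 = 28 (mod 243)
Final: r_4 = 28, and one checks f(r_4) ≡ 0 mod 3^5.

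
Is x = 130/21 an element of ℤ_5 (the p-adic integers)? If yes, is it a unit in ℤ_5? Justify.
x ∈ ℤ_5 but not a unit; v_5(x) = 1 > 0

ℤ_5 = {x ∈ ℚ_5 : v_5(x) ≥ 0} and ℤ_5^× = {x ∈ ℤ_5 : v_5(x) = 0}. Here v_5(130/21) = v_5(num) − v_5(den) = 1; compare against these criteria.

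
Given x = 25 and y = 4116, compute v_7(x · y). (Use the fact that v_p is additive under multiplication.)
v_7(102900) = 3

v_p(x) = 0 (factor: 25 = 7^0 · 25); v_p(y) = 3 (factor: 4116 = 7^3 · 12). Additivity: v_p(xy) = v_p(x) + v_p(y) = 0 + 3 = 3. (Direct check: xy = 102900 = 7^3 · (300).)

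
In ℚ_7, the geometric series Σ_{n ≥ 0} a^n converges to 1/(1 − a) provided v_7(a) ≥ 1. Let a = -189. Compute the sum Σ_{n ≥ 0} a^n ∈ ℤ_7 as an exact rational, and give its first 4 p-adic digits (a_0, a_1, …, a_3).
Σ a^n = 1/(1 − a) = 1/190;  first 4 digits = (1, 1, 4, 6)

v_7(a) = 1 ≥ 1, so the series converges in ℤ_7 to 1/(1 − a) = 1/(1 − (-189)) = 1/190. Expand this rational in ℤ_7: compute digits iteratively via d_i = x_i mod 7, x_{i+1} = (x_i − d_i)/7. The first 4 digits are (1, 1, 4, 6).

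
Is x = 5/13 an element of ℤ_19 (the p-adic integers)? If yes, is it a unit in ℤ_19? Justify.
x ∈ ℤ_19^× (unit); v_19(x) = 0

ℤ_19 = {x ∈ ℚ_19 : v_19(x) ≥ 0} and ℤ_19^× = {x ∈ ℤ_19 : v_19(x) = 0}. Here v_19(5/13) = v_19(num) − v_19(den) = 0; compare against these criteria.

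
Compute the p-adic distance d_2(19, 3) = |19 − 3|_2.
d_2(19, 3) = 1/16

Step 1 — x − y = 19 − 3 = 16. Step 2 — v_2(16) = 4 (factor: 16 = (2^4 · 1); the sign does not affect v_p). Step 3 — |x − y|_2 = 2^{-4} = 1/16.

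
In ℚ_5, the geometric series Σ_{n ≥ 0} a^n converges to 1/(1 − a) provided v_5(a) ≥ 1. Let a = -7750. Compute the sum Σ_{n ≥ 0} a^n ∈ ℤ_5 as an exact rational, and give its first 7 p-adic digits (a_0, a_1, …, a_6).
Σ a^n = 1/(1 − a) = 1/7751;  first 7 digits = (1, 0, 0, 3, 2, 2, 3)

v_5(a) = 3 ≥ 1, so the series converges in ℤ_5 to 1/(1 − a) = 1/(1 − (-7750)) = 1/7751. Expand this rational in ℤ_5: compute digits iteratively via d_i = x_i mod 5, x_{i+1} = (x_i − d_i)/5. The first 7 digits are (1, 0, 0, 3, 2, 2, 3).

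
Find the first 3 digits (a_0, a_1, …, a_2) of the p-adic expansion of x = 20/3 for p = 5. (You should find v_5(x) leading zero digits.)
(a_0, …, a_2) = (0, 3, 3)

v_5(20/3) = 1, so a_0 = ... = a_0 = 0. Factor out: x = 5^1 · u with u = 4/3 a unit in ℤ_5. Expand u iteratively via a_{v+i} = u_i mod 5, u_{i+1} = (u_i − a_{v+i})/5:
  u_0 = 4/3;  a_1 = 3;  u_1 = (u_0 − 3)/5 = -1/3
  u_1 = -1/3;  a_2 = 3;  u_2 = (u_1 − 3)/5 = -2/3
Digits: (0, 3, 3).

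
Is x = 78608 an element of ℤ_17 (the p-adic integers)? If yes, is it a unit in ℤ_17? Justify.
x ∈ ℤ_17 but not a unit; v_17(x) = 3 > 0

ℤ_17 = {x ∈ ℚ_17 : v_17(x) ≥ 0} and ℤ_17^× = {x ∈ ℤ_17 : v_17(x) = 0}. Here v_17(78608) = v_17(num) − v_17(den) = 3; compare against these criteria.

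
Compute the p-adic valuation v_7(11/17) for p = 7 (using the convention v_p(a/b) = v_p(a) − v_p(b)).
v_7(11/17) = 0

Factor powers of 7 from the numerator and denominator of the reduced fraction: 11 = 7^0 · 11 and 17 = 7^0 · 17. Apply v_p(a/b) = v_p(a) − v_p(b): v_7(11/17) = 0 − 0 = 0.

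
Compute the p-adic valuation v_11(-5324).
v_11(-5324) = 3

v_11(n) is the largest exponent k such that 11^k divides n. Factor out: -5324 = -11^3 · 4. (Sign doesn't affect v_p.) So v_11(-5324) = 3.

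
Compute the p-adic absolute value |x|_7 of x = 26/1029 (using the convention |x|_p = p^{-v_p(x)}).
|26/1029|_7 = 343

Step 1 — compute v_7(x) by factoring powers of 7 out of the numerator and denominator: v_7(26/1029) = -3. Step 2 — apply |x|_p = p^{-v_p(x)} = 7^{3} = 343.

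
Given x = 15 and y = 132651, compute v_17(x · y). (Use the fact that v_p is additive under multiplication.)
v_17(1989765) = 3

v_p(x) = 0 (factor: 15 = 17^0 · 15); v_p(y) = 3 (factor: 132651 = 17^3 · 27). Additivity: v_p(xy) = v_p(x) + v_p(y) = 0 + 3 = 3. (Direct check: xy = 1989765 = 17^3 · (405).)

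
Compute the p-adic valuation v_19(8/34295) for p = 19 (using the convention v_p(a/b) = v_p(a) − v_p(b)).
v_19(8/34295) = -3

Factor powers of 19 from the numerator and denominator of the reduced fraction: 8 = 19^0 · 8 and 34295 = 19^3 · 5. Apply v_p(a/b) = v_p(a) − v_p(b): v_19(8/34295) = 0 − 3 = -3.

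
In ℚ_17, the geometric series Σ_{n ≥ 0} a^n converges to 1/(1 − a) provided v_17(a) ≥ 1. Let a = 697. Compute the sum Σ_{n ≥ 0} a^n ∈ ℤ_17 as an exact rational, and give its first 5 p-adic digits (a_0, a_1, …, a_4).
Σ a^n = 1/(1 − a) = -1/696;  first 5 digits = (1, 7, 0, 0, 1)

v_17(a) = 1 ≥ 1, so the series converges in ℤ_17 to 1/(1 − a) = 1/(1 − 697) = -1/696. Expand this rational in ℤ_17: compute digits iteratively via d_i = x_i mod 17, x_{i+1} = (x_i − d_i)/17. The first 5 digits are (1, 7, 0, 0, 1).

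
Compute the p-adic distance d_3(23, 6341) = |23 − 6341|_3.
d_3(23, 6341) = 1/243

Step 1 — x − y = 23 − 6341 = -6318. Step 2 — v_3(-6318) = 5 (factor: -6318 = −(3^5 · 26); the sign does not affect v_p). Step 3 — |x − y|_3 = 3^{-5} = 1/243.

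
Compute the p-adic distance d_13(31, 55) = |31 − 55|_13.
d_13(31, 55) = 1

Step 1 — x − y = 31 − 55 = -24. Step 2 — v_13(-24) = 0 (factor: -24 = −(13^0 · 24); the sign does not affect v_p). Step 3 — |x − y|_13 = 13^{0} = 1.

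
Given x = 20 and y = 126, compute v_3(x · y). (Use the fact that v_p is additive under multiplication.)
v_3(2520) = 2

v_p(x) = 0 (factor: 20 = 3^0 · 20); v_p(y) = 2 (factor: 126 = 3^2 · 14). Additivity: v_p(xy) = v_p(x) + v_p(y) = 0 + 2 = 2. (Direct check: xy = 2520 = 3^2 · (280).)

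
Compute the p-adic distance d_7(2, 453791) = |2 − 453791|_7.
d_7(2, 453791) = 1/16807

Step 1 — x − y = 2 − 453791 = -453789. Step 2 — v_7(-453789) = 5 (factor: -453789 = −(7^5 · 27); the sign does not affect v_p). Step 3 — |x − y|_7 = 7^{-5} = 1/16807.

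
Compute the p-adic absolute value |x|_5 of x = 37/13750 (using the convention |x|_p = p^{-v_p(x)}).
|37/13750|_5 = 625

Step 1 — compute v_5(x) by factoring powers of 5 out of the numerator and denominator: v_5(37/13750) = -4. Step 2 — apply |x|_p = p^{-v_p(x)} = 5^{4} = 625.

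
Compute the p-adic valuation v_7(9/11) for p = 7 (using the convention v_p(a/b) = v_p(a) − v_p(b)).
v_7(9/11) = 0

Factor powers of 7 from the numerator and denominator of the reduced fraction: 9 = 7^0 · 9 and 11 = 7^0 · 11. Apply v_p(a/b) = v_p(a) − v_p(b): v_7(9/11) = 0 − 0 = 0.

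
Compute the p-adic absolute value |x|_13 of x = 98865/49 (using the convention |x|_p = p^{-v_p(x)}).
|98865/49|_13 = 1/2197

Step 1 — compute v_13(x) by factoring powers of 13 out of the numerator and denominator: v_13(98865/49) = 3. Step 2 — apply |x|_p = p^{-v_p(x)} = 13^{-3} = 1/2197.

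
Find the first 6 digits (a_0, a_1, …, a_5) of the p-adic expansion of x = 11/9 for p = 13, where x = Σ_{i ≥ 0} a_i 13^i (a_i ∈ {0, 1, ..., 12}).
(a_0, …, a_5) = (7, 1, 10, 5, 1, 10)

v_13(11/9) = 0 (numerator and denominator both coprime to 13), so x ∈ ℤ_13^×. Compute digits iteratively via a_i = x_i mod 13, x_{i+1} = (x_i − a_i)/13, with x_0 = x:
  x_0 = 11/9;  a_0 = 7;  x_1 = (x_0 − 7)/13 = -4/9
  x_1 = -4/9;  a_1 = 1;  x_2 = (x_1 − 1)/13 = -1/9
  x_2 = -1/9;  a_2 = 10;  x_3 = (x_2 − 10)/13 = -7/9
  x_3 = -7/9;  a_3 = 5;  x_4 = (x_3 − 5)/13 = -4/9
  x_4 = -4/9;  a_4 = 1;  x_5 = (x_4 − 1)/13 = -1/9
  x_5 = -1/9;  a_5 = 10;  x_6 = (x_5 − 10)/13 = -7/9
Digits: (7, 1, 10, 5, 1, 10).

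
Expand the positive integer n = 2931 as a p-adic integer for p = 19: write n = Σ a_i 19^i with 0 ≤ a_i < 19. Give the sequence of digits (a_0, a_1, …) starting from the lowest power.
(a_0, a_1, …) = (5, 2, 8)

Repeated division by 19 gives the digits low-to-high: 2931 = 5 + 2·19^1 + 8·19^2. Digit sequence: (5, 2, 8).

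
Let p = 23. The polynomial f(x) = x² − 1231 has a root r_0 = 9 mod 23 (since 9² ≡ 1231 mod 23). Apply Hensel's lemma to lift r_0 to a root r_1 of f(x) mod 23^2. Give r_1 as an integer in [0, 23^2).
r_1 = 308 (mod 529)

Hensel's recurrence: r_{i+1} = r_i − f(r_i)·(f′(r_i))^{-1} mod 23^{i+2}, with f′(x) = 2x. Iterate:
  r_0 = 9 (mod 23)
  r_1 = 308 (mod 529)
Final: r_1 = 308, and one checks f(r_1) ≡ 0 mod 23^2.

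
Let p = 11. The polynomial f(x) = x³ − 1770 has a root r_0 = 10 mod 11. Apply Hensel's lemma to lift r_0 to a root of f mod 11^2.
r_1 = 65 (mod 121)

Hensel: r_{i+1} = r_i − f(r_i)/f′(r_i) mod 11^{i+2}, where f′(x) = 3x². Iterate:
  r_0 = 10 (mod 11)
  r_1 = 65 (mod 121)
Final: r = 65 with f(r) ≡ 0 mod 11^2.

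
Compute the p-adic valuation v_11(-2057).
v_11(-2057) = 2

v_11(n) is the largest exponent k such that 11^k divides n. Factor out: -2057 = -11^2 · 17. (Sign doesn't affect v_p.) So v_11(-2057) = 2.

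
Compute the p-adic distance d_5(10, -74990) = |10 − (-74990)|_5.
d_5(10, -74990) = 1/3125

Step 1 — x − y = 10 − (-74990) = 75000. Step 2 — v_5(75000) = 5 (factor: 75000 = (5^5 · 24); the sign does not affect v_p). Step 3 — |x − y|_5 = 5^{-5} = 1/3125.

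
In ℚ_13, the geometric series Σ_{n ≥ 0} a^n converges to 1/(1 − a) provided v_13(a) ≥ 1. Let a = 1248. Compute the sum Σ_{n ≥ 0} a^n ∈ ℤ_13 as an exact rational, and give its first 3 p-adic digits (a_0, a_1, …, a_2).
Σ a^n = 1/(1 − a) = -1/1247;  first 3 digits = (1, 5, 6)

v_13(a) = 1 ≥ 1, so the series converges in ℤ_13 to 1/(1 − a) = 1/(1 − 1248) = -1/1247. Expand this rational in ℤ_13: compute digits iteratively via d_i = x_i mod 13, x_{i+1} = (x_i − d_i)/13. The first 3 digits are (1, 5, 6).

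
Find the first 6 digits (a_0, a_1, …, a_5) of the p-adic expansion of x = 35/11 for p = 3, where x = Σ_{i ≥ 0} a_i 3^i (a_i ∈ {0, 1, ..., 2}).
(a_0, …, a_5) = (1, 1, 1, 1, 2, 0)

v_3(35/11) = 0 (numerator and denominator both coprime to 3), so x ∈ ℤ_3^×. Compute digits iteratively via a_i = x_i mod 3, x_{i+1} = (x_i − a_i)/3, with x_0 = x:
  x_0 = 35/11;  a_0 = 1;  x_1 = (x_0 − 1)/3 = 8/11
  x_1 = 8/11;  a_1 = 1;  x_2 = (x_1 − 1)/3 = -1/11
  x_2 = -1/11;  a_2 = 1;  x_3 = (x_2 − 1)/3 = -4/11
  x_3 = -4/11;  a_3 = 1;  x_4 = (x_3 − 1)/3 = -5/11
  x_4 = -5/11;  a_4 = 2;  x_5 = (x_4 − 2)/3 = -9/11
  x_5 = -9/11;  a_5 = 0;  x_6 = (x_5 − 0)/3 = -3/11
Digits: (1, 1, 1, 1, 2, 0).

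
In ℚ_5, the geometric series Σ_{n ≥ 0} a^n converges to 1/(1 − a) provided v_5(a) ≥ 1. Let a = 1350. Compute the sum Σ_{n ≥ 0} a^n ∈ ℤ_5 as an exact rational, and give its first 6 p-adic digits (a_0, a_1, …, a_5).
Σ a^n = 1/(1 − a) = -1/1349;  first 6 digits = (1, 0, 4, 0, 3, 3)

v_5(a) = 2 ≥ 1, so the series converges in ℤ_5 to 1/(1 − a) = 1/(1 − 1350) = -1/1349. Expand this rational in ℤ_5: compute digits iteratively via d_i = x_i mod 5, x_{i+1} = (x_i − d_i)/5. The first 6 digits are (1, 0, 4, 0, 3, 3).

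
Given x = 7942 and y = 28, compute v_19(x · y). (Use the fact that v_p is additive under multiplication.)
v_19(222376) = 2

v_p(x) = 2 (factor: 7942 = 19^2 · 22); v_p(y) = 0 (factor: 28 = 19^0 · 28). Additivity: v_p(xy) = v_p(x) + v_p(y) = 2 + 0 = 2. (Direct check: xy = 222376 = 19^2 · (616).)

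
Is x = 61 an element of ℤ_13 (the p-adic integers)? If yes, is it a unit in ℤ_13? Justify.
x ∈ ℤ_13^× (unit); v_13(x) = 0

ℤ_13 = {x ∈ ℚ_13 : v_13(x) ≥ 0} and ℤ_13^× = {x ∈ ℤ_13 : v_13(x) = 0}. Here v_13(61) = v_13(num) − v_13(den) = 0; compare against these criteria.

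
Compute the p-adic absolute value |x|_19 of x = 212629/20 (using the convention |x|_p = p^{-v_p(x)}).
|212629/20|_19 = 1/6859

Step 1 — compute v_19(x) by factoring powers of 19 out of the numerator and denominator: v_19(212629/20) = 3. Step 2 — apply |x|_p = p^{-v_p(x)} = 19^{-3} = 1/6859.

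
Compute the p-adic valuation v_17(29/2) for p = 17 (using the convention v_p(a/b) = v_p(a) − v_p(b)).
v_17(29/2) = 0

Factor powers of 17 from the numerator and denominator of the reduced fraction: 29 = 17^0 · 29 and 2 = 17^0 · 2. Apply v_p(a/b) = v_p(a) − v_p(b): v_17(29/2) = 0 − 0 = 0.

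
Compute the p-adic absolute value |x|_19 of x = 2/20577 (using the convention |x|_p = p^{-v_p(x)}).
|2/20577|_19 = 6859

Step 1 — compute v_19(x) by factoring powers of 19 out of the numerator and denominator: v_19(2/20577) = -3. Step 2 — apply |x|_p = p^{-v_p(x)} = 19^{3} = 6859.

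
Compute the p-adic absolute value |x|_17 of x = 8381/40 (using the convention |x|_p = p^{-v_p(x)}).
|8381/40|_17 = 1/289

Step 1 — compute v_17(x) by factoring powers of 17 out of the numerator and denominator: v_17(8381/40) = 2. Step 2 — apply |x|_p = p^{-v_p(x)} = 17^{-2} = 1/289.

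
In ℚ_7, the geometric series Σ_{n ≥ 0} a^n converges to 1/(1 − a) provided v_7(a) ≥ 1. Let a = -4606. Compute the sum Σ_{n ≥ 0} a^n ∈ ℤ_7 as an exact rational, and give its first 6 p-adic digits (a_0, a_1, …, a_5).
Σ a^n = 1/(1 − a) = 1/4607;  first 6 digits = (1, 0, 4, 0, 0, 2)

v_7(a) = 2 ≥ 1, so the series converges in ℤ_7 to 1/(1 − a) = 1/(1 − (-4606)) = 1/4607. Expand this rational in ℤ_7: compute digits iteratively via d_i = x_i mod 7, x_{i+1} = (x_i − d_i)/7. The first 6 digits are (1, 0, 4, 0, 0, 2).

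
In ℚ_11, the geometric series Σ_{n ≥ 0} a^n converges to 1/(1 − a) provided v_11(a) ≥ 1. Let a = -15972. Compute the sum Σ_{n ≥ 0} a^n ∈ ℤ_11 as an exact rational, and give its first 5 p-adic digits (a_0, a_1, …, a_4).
Σ a^n = 1/(1 − a) = 1/15973;  first 5 digits = (1, 0, 0, 10, 9)

v_11(a) = 3 ≥ 1, so the series converges in ℤ_11 to 1/(1 − a) = 1/(1 − (-15972)) = 1/15973. Expand this rational in ℤ_11: compute digits iteratively via d_i = x_i mod 11, x_{i+1} = (x_i − d_i)/11. The first 5 digits are (1, 0, 0, 10, 9).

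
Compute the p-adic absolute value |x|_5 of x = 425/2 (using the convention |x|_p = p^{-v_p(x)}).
|425/2|_5 = 1/25

Step 1 — compute v_5(x) by factoring powers of 5 out of the numerator and denominator: v_5(425/2) = 2. Step 2 — apply |x|_p = p^{-v_p(x)} = 5^{-2} = 1/25.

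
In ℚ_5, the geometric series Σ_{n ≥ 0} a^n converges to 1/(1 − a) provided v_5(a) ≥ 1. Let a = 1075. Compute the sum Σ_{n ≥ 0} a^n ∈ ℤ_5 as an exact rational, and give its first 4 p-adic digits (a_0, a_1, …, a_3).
Σ a^n = 1/(1 − a) = -1/1074;  first 4 digits = (1, 0, 3, 3)

v_5(a) = 2 ≥ 1, so the series converges in ℤ_5 to 1/(1 − a) = 1/(1 − 1075) = -1/1074. Expand this rational in ℤ_5: compute digits iteratively via d_i = x_i mod 5, x_{i+1} = (x_i − d_i)/5. The first 4 digits are (1, 0, 3, 3).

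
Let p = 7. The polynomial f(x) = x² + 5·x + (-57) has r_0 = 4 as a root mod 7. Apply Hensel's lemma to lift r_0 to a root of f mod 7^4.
r_3 = 816 (mod 2401)

Hensel: r_{i+1} = r_i − f(r_i)·(f′(r_i))^{-1} mod 7^{i+2}, f′(x) = 2x + 5. Iterate:
  r_0 = 4 (mod 7)
  r_1 = 32 (mod 49)
  r_2 = 130 (mod 343)
  r_3 = 816 (mod 2401)
Final: r = 816 satisfies f(r) ≡ 0 mod 7^4.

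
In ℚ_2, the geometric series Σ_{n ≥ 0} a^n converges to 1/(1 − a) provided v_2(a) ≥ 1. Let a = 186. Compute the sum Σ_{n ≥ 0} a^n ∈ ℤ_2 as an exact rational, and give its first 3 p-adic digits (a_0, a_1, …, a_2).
Σ a^n = 1/(1 − a) = -1/185;  first 3 digits = (1, 1, 1)

v_2(a) = 1 ≥ 1, so the series converges in ℤ_2 to 1/(1 − a) = 1/(1 − 186) = -1/185. Expand this rational in ℤ_2: compute digits iteratively via d_i = x_i mod 2, x_{i+1} = (x_i − d_i)/2. The first 3 digits are (1, 1, 1).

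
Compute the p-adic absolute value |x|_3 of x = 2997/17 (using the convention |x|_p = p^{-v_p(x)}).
|2997/17|_3 = 1/81

Step 1 — compute v_3(x) by factoring powers of 3 out of the numerator and denominator: v_3(2997/17) = 4. Step 2 — apply |x|_p = p^{-v_p(x)} = 3^{-4} = 1/81.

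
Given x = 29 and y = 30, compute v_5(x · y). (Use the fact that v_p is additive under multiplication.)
v_5(870) = 1

v_p(x) = 0 (factor: 29 = 5^0 · 29); v_p(y) = 1 (factor: 30 = 5^1 · 6). Additivity: v_p(xy) = v_p(x) + v_p(y) = 0 + 1 = 1. (Direct check: xy = 870 = 5^1 · (174).)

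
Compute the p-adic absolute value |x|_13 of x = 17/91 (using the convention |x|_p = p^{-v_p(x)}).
|17/91|_13 = 13

Step 1 — compute v_13(x) by factoring powers of 13 out of the numerator and denominator: v_13(17/91) = -1. Step 2 — apply |x|_p = p^{-v_p(x)} = 13^{1} = 13.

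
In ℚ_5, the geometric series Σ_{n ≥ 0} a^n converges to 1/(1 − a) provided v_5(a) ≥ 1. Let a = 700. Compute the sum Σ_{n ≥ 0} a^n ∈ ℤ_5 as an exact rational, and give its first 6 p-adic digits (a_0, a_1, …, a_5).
Σ a^n = 1/(1 − a) = -1/699;  first 6 digits = (1, 0, 3, 0, 0, 2)

v_5(a) = 2 ≥ 1, so the series converges in ℤ_5 to 1/(1 − a) = 1/(1 − 700) = -1/699. Expand this rational in ℤ_5: compute digits iteratively via d_i = x_i mod 5, x_{i+1} = (x_i − d_i)/5. The first 6 digits are (1, 0, 3, 0, 0, 2).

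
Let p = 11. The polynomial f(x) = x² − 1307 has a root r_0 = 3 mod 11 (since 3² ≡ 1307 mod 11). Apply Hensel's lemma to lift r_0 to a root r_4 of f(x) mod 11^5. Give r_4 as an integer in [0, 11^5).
r_4 = 97100 (mod 161051)

Hensel's recurrence: r_{i+1} = r_i − f(r_i)·(f′(r_i))^{-1} mod 11^{i+2}, with f′(x) = 2x. Iterate:
  r_0 = 3 (mod 11)
  r_1 = 58 (mod 121)
  r_2 = 1268 (mod 1331)
  r_3 = 9254 (mod 14641)
  r_4 = 97100 (mod 161051)
Final: r_4 = 97100, and one checks f(r_4) ≡ 0 mod 11^5.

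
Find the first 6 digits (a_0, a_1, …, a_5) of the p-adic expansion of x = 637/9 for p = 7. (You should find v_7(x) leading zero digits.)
(a_0, …, a_5) = (0, 0, 3, 6, 3, 1)

v_7(637/9) = 2, so a_0 = ... = a_1 = 0. Factor out: x = 7^2 · u with u = 13/9 a unit in ℤ_7. Expand u iteratively via a_{v+i} = u_i mod 7, u_{i+1} = (u_i − a_{v+i})/7:
  u_0 = 13/9;  a_2 = 3;  u_1 = (u_0 − 3)/7 = -2/9
  u_1 = -2/9;  a_3 = 6;  u_2 = (u_1 − 6)/7 = -8/9
  u_2 = -8/9;  a_4 = 3;  u_3 = (u_2 − 3)/7 = -5/9
  u_3 = -5/9;  a_5 = 1;  u_4 = (u_3 − 1)/7 = -2/9
Digits: (0, 0, 3, 6, 3, 1).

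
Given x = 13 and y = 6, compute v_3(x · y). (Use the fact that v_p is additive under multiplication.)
v_3(78) = 1

v_p(x) = 0 (factor: 13 = 3^0 · 13); v_p(y) = 1 (factor: 6 = 3^1 · 2). Additivity: v_p(xy) = v_p(x) + v_p(y) = 0 + 1 = 1. (Direct check: xy = 78 = 3^1 · (26).)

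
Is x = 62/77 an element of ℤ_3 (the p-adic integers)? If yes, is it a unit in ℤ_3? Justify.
x ∈ ℤ_3^× (unit); v_3(x) = 0

ℤ_3 = {x ∈ ℚ_3 : v_3(x) ≥ 0} and ℤ_3^× = {x ∈ ℤ_3 : v_3(x) = 0}. Here v_3(62/77) = v_3(num) − v_3(den) = 0; compare against these criteria.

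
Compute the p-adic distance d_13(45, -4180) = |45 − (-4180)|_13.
d_13(45, -4180) = 1/169

Step 1 — x − y = 45 − (-4180) = 4225. Step 2 — v_13(4225) = 2 (factor: 4225 = (13^2 · 25); the sign does not affect v_p). Step 3 — |x − y|_13 = 13^{-2} = 1/169.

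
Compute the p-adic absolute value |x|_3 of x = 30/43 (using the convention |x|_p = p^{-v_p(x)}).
|30/43|_3 = 1/3

Step 1 — compute v_3(x) by factoring powers of 3 out of the numerator and denominator: v_3(30/43) = 1. Step 2 — apply |x|_p = p^{-v_p(x)} = 3^{-1} = 1/3.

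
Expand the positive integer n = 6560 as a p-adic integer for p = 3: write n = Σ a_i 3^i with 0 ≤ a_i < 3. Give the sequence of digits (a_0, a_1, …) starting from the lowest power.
(a_0, a_1, …) = (2, 2, 2, 2, 2, 2, 2, 2)

Repeated division by 3 gives the digits low-to-high: 6560 = 2 + 2·3^1 + 2·3^2 + 2·3^3 + 2·3^4 + 2·3^5 + 2·3^6 + 2·3^7. Digit sequence: (2, 2, 2, 2, 2, 2, 2, 2).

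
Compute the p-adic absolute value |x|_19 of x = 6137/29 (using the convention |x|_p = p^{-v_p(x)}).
|6137/29|_19 = 1/361

Step 1 — compute v_19(x) by factoring powers of 19 out of the numerator and denominator: v_19(6137/29) = 2. Step 2 — apply |x|_p = p^{-v_p(x)} = 19^{-2} = 1/361.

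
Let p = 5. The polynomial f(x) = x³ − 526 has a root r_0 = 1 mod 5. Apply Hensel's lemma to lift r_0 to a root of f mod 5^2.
r_1 = 1 (mod 25)

Hensel: r_{i+1} = r_i − f(r_i)/f′(r_i) mod 5^{i+2}, where f′(x) = 3x². Iterate:
  r_0 = 1 (mod 5)
  r_1 = 1 (mod 25)
Final: r = 1 with f(r) ≡ 0 mod 5^2.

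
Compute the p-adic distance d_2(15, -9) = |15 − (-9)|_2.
d_2(15, -9) = 1/8

Step 1 — x − y = 15 − (-9) = 24. Step 2 — v_2(24) = 3 (factor: 24 = (2^3 · 3); the sign does not affect v_p). Step 3 — |x − y|_2 = 2^{-3} = 1/8.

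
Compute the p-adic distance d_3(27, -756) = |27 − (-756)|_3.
d_3(27, -756) = 1/27

Step 1 — x − y = 27 − (-756) = 783. Step 2 — v_3(783) = 3 (factor: 783 = (3^3 · 29); the sign does not affect v_p). Step 3 — |x − y|_3 = 3^{-3} = 1/27.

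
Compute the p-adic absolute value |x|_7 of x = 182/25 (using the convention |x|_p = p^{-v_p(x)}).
|182/25|_7 = 1/7

Step 1 — compute v_7(x) by factoring powers of 7 out of the numerator and denominator: v_7(182/25) = 1. Step 2 — apply |x|_p = p^{-v_p(x)} = 7^{-1} = 1/7.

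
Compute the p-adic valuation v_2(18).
v_2(18) = 1

v_2(n) is the largest exponent k such that 2^k divides n. Factor out: 18 = 2^1 · 9. (Sign doesn't affect v_p.) So v_2(18) = 1.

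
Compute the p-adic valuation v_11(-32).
v_11(-32) = 0

v_11(n) is the largest exponent k such that 11^k divides n. Factor out: -32 = -11^0 · 32. (Sign doesn't affect v_p.) So v_11(-32) = 0.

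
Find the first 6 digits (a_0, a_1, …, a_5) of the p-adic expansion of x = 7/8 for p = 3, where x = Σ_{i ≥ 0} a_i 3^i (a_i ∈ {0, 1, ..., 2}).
(a_0, …, a_5) = (2, 0, 1, 0, 1, 0)

v_3(7/8) = 0 (numerator and denominator both coprime to 3), so x ∈ ℤ_3^×. Compute digits iteratively via a_i = x_i mod 3, x_{i+1} = (x_i − a_i)/3, with x_0 = x:
  x_0 = 7/8;  a_0 = 2;  x_1 = (x_0 − 2)/3 = -3/8
  x_1 = -3/8;  a_1 = 0;  x_2 = (x_1 − 0)/3 = -1/8
  x_2 = -1/8;  a_2 = 1;  x_3 = (x_2 − 1)/3 = -3/8
  x_3 = -3/8;  a_3 = 0;  x_4 = (x_3 − 0)/3 = -1/8
  x_4 = -1/8;  a_4 = 1;  x_5 = (x_4 − 1)/3 = -3/8
  x_5 = -3/8;  a_5 = 0;  x_6 = (x_5 − 0)/3 = -1/8
Digits: (2, 0, 1, 0, 1, 0).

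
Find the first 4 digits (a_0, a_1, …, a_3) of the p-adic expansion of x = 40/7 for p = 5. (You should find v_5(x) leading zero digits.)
(a_0, …, a_3) = (0, 4, 3, 0)

v_5(40/7) = 1, so a_0 = ... = a_0 = 0. Factor out: x = 5^1 · u with u = 8/7 a unit in ℤ_5. Expand u iteratively via a_{v+i} = u_i mod 5, u_{i+1} = (u_i − a_{v+i})/5:
  u_0 = 8/7;  a_1 = 4;  u_1 = (u_0 − 4)/5 = -4/7
  u_1 = -4/7;  a_2 = 3;  u_2 = (u_1 − 3)/5 = -5/7
  u_2 = -5/7;  a_3 = 0;  u_3 = (u_2 − 0)/5 = -1/7
Digits: (0, 4, 3, 0).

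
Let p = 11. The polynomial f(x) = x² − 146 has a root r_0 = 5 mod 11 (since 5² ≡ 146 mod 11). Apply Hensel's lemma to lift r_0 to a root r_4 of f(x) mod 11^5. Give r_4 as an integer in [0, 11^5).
r_4 = 159604 (mod 161051)

Hensel's recurrence: r_{i+1} = r_i − f(r_i)·(f′(r_i))^{-1} mod 11^{i+2}, with f′(x) = 2x. Iterate:
  r_0 = 5 (mod 11)
  r_1 = 5 (mod 121)
  r_2 = 1215 (mod 1331)
  r_3 = 13194 (mod 14641)
  r_4 = 159604 (mod 161051)
Final: r_4 = 159604, and one checks f(r_4) ≡ 0 mod 11^5.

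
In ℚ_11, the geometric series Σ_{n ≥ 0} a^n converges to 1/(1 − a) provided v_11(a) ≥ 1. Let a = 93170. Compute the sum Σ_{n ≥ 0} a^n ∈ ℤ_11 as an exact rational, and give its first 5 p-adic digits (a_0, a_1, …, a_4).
Σ a^n = 1/(1 − a) = -1/93169;  first 5 digits = (1, 0, 0, 4, 6)

v_11(a) = 3 ≥ 1, so the series converges in ℤ_11 to 1/(1 − a) = 1/(1 − 93170) = -1/93169. Expand this rational in ℤ_11: compute digits iteratively via d_i = x_i mod 11, x_{i+1} = (x_i − d_i)/11. The first 5 digits are (1, 0, 0, 4, 6).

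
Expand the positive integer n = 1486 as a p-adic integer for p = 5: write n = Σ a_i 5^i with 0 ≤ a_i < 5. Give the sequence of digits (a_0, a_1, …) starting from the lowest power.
(a_0, a_1, …) = (1, 2, 4, 1, 2)

Repeated division by 5 gives the digits low-to-high: 1486 = 1 + 2·5^1 + 4·5^2 + 1·5^3 + 2·5^4. Digit sequence: (1, 2, 4, 1, 2).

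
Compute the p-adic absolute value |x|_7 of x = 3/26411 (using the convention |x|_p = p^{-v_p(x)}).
|3/26411|_7 = 2401

Step 1 — compute v_7(x) by factoring powers of 7 out of the numerator and denominator: v_7(3/26411) = -4. Step 2 — apply |x|_p = p^{-v_p(x)} = 7^{4} = 2401.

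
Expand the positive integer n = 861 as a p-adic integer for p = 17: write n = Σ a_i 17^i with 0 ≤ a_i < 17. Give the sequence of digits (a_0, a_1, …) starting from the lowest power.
(a_0, a_1, …) = (11, 16, 2)

Repeated division by 17 gives the digits low-to-high: 861 = 11 + 16·17^1 + 2·17^2. Digit sequence: (11, 16, 2).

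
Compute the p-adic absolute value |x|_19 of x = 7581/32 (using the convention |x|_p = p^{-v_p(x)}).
|7581/32|_19 = 1/361

Step 1 — compute v_19(x) by factoring powers of 19 out of the numerator and denominator: v_19(7581/32) = 2. Step 2 — apply |x|_p = p^{-v_p(x)} = 19^{-2} = 1/361.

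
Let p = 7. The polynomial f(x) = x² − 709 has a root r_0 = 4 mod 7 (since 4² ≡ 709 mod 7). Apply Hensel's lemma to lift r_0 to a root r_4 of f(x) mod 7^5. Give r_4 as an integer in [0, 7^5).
r_4 = 2657 (mod 16807)

Hensel's recurrence: r_{i+1} = r_i − f(r_i)·(f′(r_i))^{-1} mod 7^{i+2}, with f′(x) = 2x. Iterate:
  r_0 = 4 (mod 7)
  r_1 = 11 (mod 49)
  r_2 = 256 (mod 343)
  r_3 = 256 (mod 2401)
  r_4 = 2657 (mod 16807)
Final: r_4 = 2657, and one checks f(r_4) ≡ 0 mod 7^5.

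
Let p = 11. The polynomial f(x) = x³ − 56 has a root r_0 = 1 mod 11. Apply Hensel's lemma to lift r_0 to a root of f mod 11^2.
r_1 = 100 (mod 121)

Hensel: r_{i+1} = r_i − f(r_i)/f′(r_i) mod 11^{i+2}, where f′(x) = 3x². Iterate:
  r_0 = 1 (mod 11)
  r_1 = 100 (mod 121)
Final: r = 100 with f(r) ≡ 0 mod 11^2.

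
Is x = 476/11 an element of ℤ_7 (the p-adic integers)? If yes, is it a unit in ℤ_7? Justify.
x ∈ ℤ_7 but not a unit; v_7(x) = 1 > 0

ℤ_7 = {x ∈ ℚ_7 : v_7(x) ≥ 0} and ℤ_7^× = {x ∈ ℤ_7 : v_7(x) = 0}. Here v_7(476/11) = v_7(num) − v_7(den) = 1; compare against these criteria.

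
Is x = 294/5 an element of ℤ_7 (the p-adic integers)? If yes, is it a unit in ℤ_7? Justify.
x ∈ ℤ_7 but not a unit; v_7(x) = 2 > 0

ℤ_7 = {x ∈ ℚ_7 : v_7(x) ≥ 0} and ℤ_7^× = {x ∈ ℤ_7 : v_7(x) = 0}. Here v_7(294/5) = v_7(num) − v_7(den) = 2; compare against these criteria.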